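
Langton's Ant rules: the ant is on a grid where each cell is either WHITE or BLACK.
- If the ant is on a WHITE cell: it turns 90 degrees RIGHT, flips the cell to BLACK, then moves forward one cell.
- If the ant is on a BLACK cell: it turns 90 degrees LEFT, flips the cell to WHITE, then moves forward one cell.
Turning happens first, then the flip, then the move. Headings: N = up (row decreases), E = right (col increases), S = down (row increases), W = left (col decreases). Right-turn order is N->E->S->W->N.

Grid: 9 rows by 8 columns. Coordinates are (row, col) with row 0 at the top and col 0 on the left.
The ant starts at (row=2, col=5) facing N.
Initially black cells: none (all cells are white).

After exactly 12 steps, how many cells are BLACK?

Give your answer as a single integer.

Answer: 8

Derivation:
Step 1: on WHITE (2,5): turn R to E, flip to black, move to (2,6). |black|=1
Step 2: on WHITE (2,6): turn R to S, flip to black, move to (3,6). |black|=2
Step 3: on WHITE (3,6): turn R to W, flip to black, move to (3,5). |black|=3
Step 4: on WHITE (3,5): turn R to N, flip to black, move to (2,5). |black|=4
Step 5: on BLACK (2,5): turn L to W, flip to white, move to (2,4). |black|=3
Step 6: on WHITE (2,4): turn R to N, flip to black, move to (1,4). |black|=4
Step 7: on WHITE (1,4): turn R to E, flip to black, move to (1,5). |black|=5
Step 8: on WHITE (1,5): turn R to S, flip to black, move to (2,5). |black|=6
Step 9: on WHITE (2,5): turn R to W, flip to black, move to (2,4). |black|=7
Step 10: on BLACK (2,4): turn L to S, flip to white, move to (3,4). |black|=6
Step 11: on WHITE (3,4): turn R to W, flip to black, move to (3,3). |black|=7
Step 12: on WHITE (3,3): turn R to N, flip to black, move to (2,3). |black|=8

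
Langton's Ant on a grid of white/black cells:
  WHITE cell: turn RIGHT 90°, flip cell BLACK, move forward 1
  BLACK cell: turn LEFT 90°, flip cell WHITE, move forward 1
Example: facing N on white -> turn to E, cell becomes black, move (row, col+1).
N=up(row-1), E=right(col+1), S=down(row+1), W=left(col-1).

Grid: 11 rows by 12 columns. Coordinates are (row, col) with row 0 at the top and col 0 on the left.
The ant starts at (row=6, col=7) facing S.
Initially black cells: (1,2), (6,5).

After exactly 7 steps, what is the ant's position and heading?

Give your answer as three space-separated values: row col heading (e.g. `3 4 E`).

Answer: 7 7 W

Derivation:
Step 1: on WHITE (6,7): turn R to W, flip to black, move to (6,6). |black|=3
Step 2: on WHITE (6,6): turn R to N, flip to black, move to (5,6). |black|=4
Step 3: on WHITE (5,6): turn R to E, flip to black, move to (5,7). |black|=5
Step 4: on WHITE (5,7): turn R to S, flip to black, move to (6,7). |black|=6
Step 5: on BLACK (6,7): turn L to E, flip to white, move to (6,8). |black|=5
Step 6: on WHITE (6,8): turn R to S, flip to black, move to (7,8). |black|=6
Step 7: on WHITE (7,8): turn R to W, flip to black, move to (7,7). |black|=7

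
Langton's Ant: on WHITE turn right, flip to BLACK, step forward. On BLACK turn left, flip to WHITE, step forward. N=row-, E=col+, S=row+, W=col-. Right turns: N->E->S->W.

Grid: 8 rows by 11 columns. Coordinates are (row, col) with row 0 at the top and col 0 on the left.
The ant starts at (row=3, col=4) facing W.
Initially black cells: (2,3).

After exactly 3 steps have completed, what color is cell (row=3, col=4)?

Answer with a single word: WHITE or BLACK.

Answer: BLACK

Derivation:
Step 1: on WHITE (3,4): turn R to N, flip to black, move to (2,4). |black|=2
Step 2: on WHITE (2,4): turn R to E, flip to black, move to (2,5). |black|=3
Step 3: on WHITE (2,5): turn R to S, flip to black, move to (3,5). |black|=4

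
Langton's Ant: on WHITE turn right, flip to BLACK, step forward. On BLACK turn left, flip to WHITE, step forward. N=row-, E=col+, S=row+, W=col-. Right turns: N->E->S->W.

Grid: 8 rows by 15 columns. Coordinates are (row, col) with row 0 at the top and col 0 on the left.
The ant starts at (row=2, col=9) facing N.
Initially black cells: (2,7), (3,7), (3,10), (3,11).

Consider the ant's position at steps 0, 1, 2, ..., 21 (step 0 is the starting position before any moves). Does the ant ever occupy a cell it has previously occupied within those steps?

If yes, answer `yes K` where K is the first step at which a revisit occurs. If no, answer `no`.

Step 1: on WHITE (2,9): turn R to E, flip to black, move to (2,10). |black|=5 — new cell
Step 2: on WHITE (2,10): turn R to S, flip to black, move to (3,10). |black|=6 — new cell
Step 3: on BLACK (3,10): turn L to E, flip to white, move to (3,11). |black|=5 — new cell
Step 4: on BLACK (3,11): turn L to N, flip to white, move to (2,11). |black|=4 — new cell
Step 5: on WHITE (2,11): turn R to E, flip to black, move to (2,12). |black|=5 — new cell
Step 6: on WHITE (2,12): turn R to S, flip to black, move to (3,12). |black|=6 — new cell
Step 7: on WHITE (3,12): turn R to W, flip to black, move to (3,11). |black|=7 — REVISIT

Answer: yes 7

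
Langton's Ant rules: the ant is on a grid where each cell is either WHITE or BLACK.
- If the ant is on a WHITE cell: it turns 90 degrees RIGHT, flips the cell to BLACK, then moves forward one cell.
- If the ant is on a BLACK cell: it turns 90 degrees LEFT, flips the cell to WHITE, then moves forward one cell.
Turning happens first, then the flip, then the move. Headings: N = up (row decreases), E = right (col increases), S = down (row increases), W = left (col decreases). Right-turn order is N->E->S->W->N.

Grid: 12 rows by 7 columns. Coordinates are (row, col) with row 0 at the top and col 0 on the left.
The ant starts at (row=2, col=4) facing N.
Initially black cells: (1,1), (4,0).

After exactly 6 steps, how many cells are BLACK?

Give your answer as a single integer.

Step 1: on WHITE (2,4): turn R to E, flip to black, move to (2,5). |black|=3
Step 2: on WHITE (2,5): turn R to S, flip to black, move to (3,5). |black|=4
Step 3: on WHITE (3,5): turn R to W, flip to black, move to (3,4). |black|=5
Step 4: on WHITE (3,4): turn R to N, flip to black, move to (2,4). |black|=6
Step 5: on BLACK (2,4): turn L to W, flip to white, move to (2,3). |black|=5
Step 6: on WHITE (2,3): turn R to N, flip to black, move to (1,3). |black|=6

Answer: 6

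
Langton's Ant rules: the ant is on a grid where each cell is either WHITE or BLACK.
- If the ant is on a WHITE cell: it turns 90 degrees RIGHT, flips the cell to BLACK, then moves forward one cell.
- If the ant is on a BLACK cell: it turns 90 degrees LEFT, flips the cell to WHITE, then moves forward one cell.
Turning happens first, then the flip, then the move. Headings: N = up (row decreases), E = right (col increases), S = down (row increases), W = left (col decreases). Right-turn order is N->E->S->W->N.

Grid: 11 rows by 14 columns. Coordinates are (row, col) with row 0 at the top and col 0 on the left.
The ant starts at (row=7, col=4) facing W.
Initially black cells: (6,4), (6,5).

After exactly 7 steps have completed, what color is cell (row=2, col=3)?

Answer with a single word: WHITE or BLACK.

Answer: WHITE

Derivation:
Step 1: on WHITE (7,4): turn R to N, flip to black, move to (6,4). |black|=3
Step 2: on BLACK (6,4): turn L to W, flip to white, move to (6,3). |black|=2
Step 3: on WHITE (6,3): turn R to N, flip to black, move to (5,3). |black|=3
Step 4: on WHITE (5,3): turn R to E, flip to black, move to (5,4). |black|=4
Step 5: on WHITE (5,4): turn R to S, flip to black, move to (6,4). |black|=5
Step 6: on WHITE (6,4): turn R to W, flip to black, move to (6,3). |black|=6
Step 7: on BLACK (6,3): turn L to S, flip to white, move to (7,3). |black|=5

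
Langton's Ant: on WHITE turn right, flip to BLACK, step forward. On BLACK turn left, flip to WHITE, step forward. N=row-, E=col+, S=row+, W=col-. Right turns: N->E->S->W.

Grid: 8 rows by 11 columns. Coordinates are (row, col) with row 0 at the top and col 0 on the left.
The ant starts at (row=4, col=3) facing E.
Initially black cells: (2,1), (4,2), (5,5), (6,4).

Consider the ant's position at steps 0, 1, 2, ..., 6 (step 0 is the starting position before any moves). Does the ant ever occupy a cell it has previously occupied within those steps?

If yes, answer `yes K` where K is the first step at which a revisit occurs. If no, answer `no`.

Step 1: on WHITE (4,3): turn R to S, flip to black, move to (5,3). |black|=5 — new cell
Step 2: on WHITE (5,3): turn R to W, flip to black, move to (5,2). |black|=6 — new cell
Step 3: on WHITE (5,2): turn R to N, flip to black, move to (4,2). |black|=7 — new cell
Step 4: on BLACK (4,2): turn L to W, flip to white, move to (4,1). |black|=6 — new cell
Step 5: on WHITE (4,1): turn R to N, flip to black, move to (3,1). |black|=7 — new cell
Step 6: on WHITE (3,1): turn R to E, flip to black, move to (3,2). |black|=8 — new cell
No revisit within 6 steps.

Answer: no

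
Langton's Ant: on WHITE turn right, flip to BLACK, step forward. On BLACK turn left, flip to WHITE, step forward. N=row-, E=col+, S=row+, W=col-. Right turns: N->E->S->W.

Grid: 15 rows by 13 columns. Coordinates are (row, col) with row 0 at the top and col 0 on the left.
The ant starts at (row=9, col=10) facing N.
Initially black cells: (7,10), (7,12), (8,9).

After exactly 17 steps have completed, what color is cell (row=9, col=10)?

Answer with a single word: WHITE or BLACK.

Answer: WHITE

Derivation:
Step 1: on WHITE (9,10): turn R to E, flip to black, move to (9,11). |black|=4
Step 2: on WHITE (9,11): turn R to S, flip to black, move to (10,11). |black|=5
Step 3: on WHITE (10,11): turn R to W, flip to black, move to (10,10). |black|=6
Step 4: on WHITE (10,10): turn R to N, flip to black, move to (9,10). |black|=7
Step 5: on BLACK (9,10): turn L to W, flip to white, move to (9,9). |black|=6
Step 6: on WHITE (9,9): turn R to N, flip to black, move to (8,9). |black|=7
Step 7: on BLACK (8,9): turn L to W, flip to white, move to (8,8). |black|=6
Step 8: on WHITE (8,8): turn R to N, flip to black, move to (7,8). |black|=7
Step 9: on WHITE (7,8): turn R to E, flip to black, move to (7,9). |black|=8
Step 10: on WHITE (7,9): turn R to S, flip to black, move to (8,9). |black|=9
Step 11: on WHITE (8,9): turn R to W, flip to black, move to (8,8). |black|=10
Step 12: on BLACK (8,8): turn L to S, flip to white, move to (9,8). |black|=9
Step 13: on WHITE (9,8): turn R to W, flip to black, move to (9,7). |black|=10
Step 14: on WHITE (9,7): turn R to N, flip to black, move to (8,7). |black|=11
Step 15: on WHITE (8,7): turn R to E, flip to black, move to (8,8). |black|=12
Step 16: on WHITE (8,8): turn R to S, flip to black, move to (9,8). |black|=13
Step 17: on BLACK (9,8): turn L to E, flip to white, move to (9,9). |black|=12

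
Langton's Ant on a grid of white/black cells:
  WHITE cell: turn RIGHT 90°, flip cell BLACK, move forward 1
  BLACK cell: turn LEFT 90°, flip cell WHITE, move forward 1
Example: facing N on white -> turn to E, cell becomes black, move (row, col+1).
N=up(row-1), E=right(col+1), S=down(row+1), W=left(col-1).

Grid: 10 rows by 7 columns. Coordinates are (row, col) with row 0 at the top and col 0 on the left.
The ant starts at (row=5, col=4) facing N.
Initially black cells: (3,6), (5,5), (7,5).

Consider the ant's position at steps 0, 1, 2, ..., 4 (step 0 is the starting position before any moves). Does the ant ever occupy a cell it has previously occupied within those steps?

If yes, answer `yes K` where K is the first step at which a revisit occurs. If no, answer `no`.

Step 1: on WHITE (5,4): turn R to E, flip to black, move to (5,5). |black|=4 — new cell
Step 2: on BLACK (5,5): turn L to N, flip to white, move to (4,5). |black|=3 — new cell
Step 3: on WHITE (4,5): turn R to E, flip to black, move to (4,6). |black|=4 — new cell
Step 4: on WHITE (4,6): turn R to S, flip to black, move to (5,6). |black|=5 — new cell
No revisit within 4 steps.

Answer: no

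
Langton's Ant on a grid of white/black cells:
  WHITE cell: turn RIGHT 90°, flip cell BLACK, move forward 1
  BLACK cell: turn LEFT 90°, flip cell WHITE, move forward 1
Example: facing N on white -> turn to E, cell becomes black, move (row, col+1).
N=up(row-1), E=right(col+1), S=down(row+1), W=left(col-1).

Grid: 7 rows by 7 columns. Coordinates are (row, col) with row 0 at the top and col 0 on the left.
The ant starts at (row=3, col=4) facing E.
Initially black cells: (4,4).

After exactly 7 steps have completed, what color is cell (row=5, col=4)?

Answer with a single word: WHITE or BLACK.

Step 1: on WHITE (3,4): turn R to S, flip to black, move to (4,4). |black|=2
Step 2: on BLACK (4,4): turn L to E, flip to white, move to (4,5). |black|=1
Step 3: on WHITE (4,5): turn R to S, flip to black, move to (5,5). |black|=2
Step 4: on WHITE (5,5): turn R to W, flip to black, move to (5,4). |black|=3
Step 5: on WHITE (5,4): turn R to N, flip to black, move to (4,4). |black|=4
Step 6: on WHITE (4,4): turn R to E, flip to black, move to (4,5). |black|=5
Step 7: on BLACK (4,5): turn L to N, flip to white, move to (3,5). |black|=4

Answer: BLACK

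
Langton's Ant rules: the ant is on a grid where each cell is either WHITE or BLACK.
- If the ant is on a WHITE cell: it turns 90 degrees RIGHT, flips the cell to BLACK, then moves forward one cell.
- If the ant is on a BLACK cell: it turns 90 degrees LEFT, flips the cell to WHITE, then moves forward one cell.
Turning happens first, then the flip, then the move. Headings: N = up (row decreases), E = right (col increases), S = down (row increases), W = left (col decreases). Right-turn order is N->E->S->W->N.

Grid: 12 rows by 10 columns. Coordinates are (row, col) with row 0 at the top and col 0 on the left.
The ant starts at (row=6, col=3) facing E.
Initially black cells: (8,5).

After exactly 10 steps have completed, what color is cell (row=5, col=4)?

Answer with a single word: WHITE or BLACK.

Step 1: on WHITE (6,3): turn R to S, flip to black, move to (7,3). |black|=2
Step 2: on WHITE (7,3): turn R to W, flip to black, move to (7,2). |black|=3
Step 3: on WHITE (7,2): turn R to N, flip to black, move to (6,2). |black|=4
Step 4: on WHITE (6,2): turn R to E, flip to black, move to (6,3). |black|=5
Step 5: on BLACK (6,3): turn L to N, flip to white, move to (5,3). |black|=4
Step 6: on WHITE (5,3): turn R to E, flip to black, move to (5,4). |black|=5
Step 7: on WHITE (5,4): turn R to S, flip to black, move to (6,4). |black|=6
Step 8: on WHITE (6,4): turn R to W, flip to black, move to (6,3). |black|=7
Step 9: on WHITE (6,3): turn R to N, flip to black, move to (5,3). |black|=8
Step 10: on BLACK (5,3): turn L to W, flip to white, move to (5,2). |black|=7

Answer: BLACK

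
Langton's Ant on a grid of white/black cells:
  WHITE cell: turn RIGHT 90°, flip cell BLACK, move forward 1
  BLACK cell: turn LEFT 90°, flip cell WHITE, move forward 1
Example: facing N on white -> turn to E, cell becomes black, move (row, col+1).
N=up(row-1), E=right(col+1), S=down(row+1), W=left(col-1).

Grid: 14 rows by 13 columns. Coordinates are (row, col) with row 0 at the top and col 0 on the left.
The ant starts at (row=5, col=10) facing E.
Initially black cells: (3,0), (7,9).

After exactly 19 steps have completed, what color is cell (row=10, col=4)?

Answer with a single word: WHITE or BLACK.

Answer: WHITE

Derivation:
Step 1: on WHITE (5,10): turn R to S, flip to black, move to (6,10). |black|=3
Step 2: on WHITE (6,10): turn R to W, flip to black, move to (6,9). |black|=4
Step 3: on WHITE (6,9): turn R to N, flip to black, move to (5,9). |black|=5
Step 4: on WHITE (5,9): turn R to E, flip to black, move to (5,10). |black|=6
Step 5: on BLACK (5,10): turn L to N, flip to white, move to (4,10). |black|=5
Step 6: on WHITE (4,10): turn R to E, flip to black, move to (4,11). |black|=6
Step 7: on WHITE (4,11): turn R to S, flip to black, move to (5,11). |black|=7
Step 8: on WHITE (5,11): turn R to W, flip to black, move to (5,10). |black|=8
Step 9: on WHITE (5,10): turn R to N, flip to black, move to (4,10). |black|=9
Step 10: on BLACK (4,10): turn L to W, flip to white, move to (4,9). |black|=8
Step 11: on WHITE (4,9): turn R to N, flip to black, move to (3,9). |black|=9
Step 12: on WHITE (3,9): turn R to E, flip to black, move to (3,10). |black|=10
Step 13: on WHITE (3,10): turn R to S, flip to black, move to (4,10). |black|=11
Step 14: on WHITE (4,10): turn R to W, flip to black, move to (4,9). |black|=12
Step 15: on BLACK (4,9): turn L to S, flip to white, move to (5,9). |black|=11
Step 16: on BLACK (5,9): turn L to E, flip to white, move to (5,10). |black|=10
Step 17: on BLACK (5,10): turn L to N, flip to white, move to (4,10). |black|=9
Step 18: on BLACK (4,10): turn L to W, flip to white, move to (4,9). |black|=8
Step 19: on WHITE (4,9): turn R to N, flip to black, move to (3,9). |black|=9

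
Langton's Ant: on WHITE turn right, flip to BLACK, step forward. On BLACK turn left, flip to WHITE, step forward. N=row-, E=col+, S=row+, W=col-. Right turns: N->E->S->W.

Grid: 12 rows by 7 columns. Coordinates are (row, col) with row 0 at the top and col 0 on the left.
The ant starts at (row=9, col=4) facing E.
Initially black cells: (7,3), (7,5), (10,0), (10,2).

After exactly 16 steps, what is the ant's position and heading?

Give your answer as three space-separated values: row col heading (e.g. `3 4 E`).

Step 1: on WHITE (9,4): turn R to S, flip to black, move to (10,4). |black|=5
Step 2: on WHITE (10,4): turn R to W, flip to black, move to (10,3). |black|=6
Step 3: on WHITE (10,3): turn R to N, flip to black, move to (9,3). |black|=7
Step 4: on WHITE (9,3): turn R to E, flip to black, move to (9,4). |black|=8
Step 5: on BLACK (9,4): turn L to N, flip to white, move to (8,4). |black|=7
Step 6: on WHITE (8,4): turn R to E, flip to black, move to (8,5). |black|=8
Step 7: on WHITE (8,5): turn R to S, flip to black, move to (9,5). |black|=9
Step 8: on WHITE (9,5): turn R to W, flip to black, move to (9,4). |black|=10
Step 9: on WHITE (9,4): turn R to N, flip to black, move to (8,4). |black|=11
Step 10: on BLACK (8,4): turn L to W, flip to white, move to (8,3). |black|=10
Step 11: on WHITE (8,3): turn R to N, flip to black, move to (7,3). |black|=11
Step 12: on BLACK (7,3): turn L to W, flip to white, move to (7,2). |black|=10
Step 13: on WHITE (7,2): turn R to N, flip to black, move to (6,2). |black|=11
Step 14: on WHITE (6,2): turn R to E, flip to black, move to (6,3). |black|=12
Step 15: on WHITE (6,3): turn R to S, flip to black, move to (7,3). |black|=13
Step 16: on WHITE (7,3): turn R to W, flip to black, move to (7,2). |black|=14

Answer: 7 2 W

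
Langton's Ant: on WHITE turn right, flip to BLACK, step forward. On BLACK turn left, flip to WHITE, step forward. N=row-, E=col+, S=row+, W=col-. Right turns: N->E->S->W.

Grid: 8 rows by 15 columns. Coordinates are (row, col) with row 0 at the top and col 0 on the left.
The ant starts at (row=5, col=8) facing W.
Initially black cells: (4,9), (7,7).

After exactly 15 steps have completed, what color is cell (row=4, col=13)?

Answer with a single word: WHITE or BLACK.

Answer: WHITE

Derivation:
Step 1: on WHITE (5,8): turn R to N, flip to black, move to (4,8). |black|=3
Step 2: on WHITE (4,8): turn R to E, flip to black, move to (4,9). |black|=4
Step 3: on BLACK (4,9): turn L to N, flip to white, move to (3,9). |black|=3
Step 4: on WHITE (3,9): turn R to E, flip to black, move to (3,10). |black|=4
Step 5: on WHITE (3,10): turn R to S, flip to black, move to (4,10). |black|=5
Step 6: on WHITE (4,10): turn R to W, flip to black, move to (4,9). |black|=6
Step 7: on WHITE (4,9): turn R to N, flip to black, move to (3,9). |black|=7
Step 8: on BLACK (3,9): turn L to W, flip to white, move to (3,8). |black|=6
Step 9: on WHITE (3,8): turn R to N, flip to black, move to (2,8). |black|=7
Step 10: on WHITE (2,8): turn R to E, flip to black, move to (2,9). |black|=8
Step 11: on WHITE (2,9): turn R to S, flip to black, move to (3,9). |black|=9
Step 12: on WHITE (3,9): turn R to W, flip to black, move to (3,8). |black|=10
Step 13: on BLACK (3,8): turn L to S, flip to white, move to (4,8). |black|=9
Step 14: on BLACK (4,8): turn L to E, flip to white, move to (4,9). |black|=8
Step 15: on BLACK (4,9): turn L to N, flip to white, move to (3,9). |black|=7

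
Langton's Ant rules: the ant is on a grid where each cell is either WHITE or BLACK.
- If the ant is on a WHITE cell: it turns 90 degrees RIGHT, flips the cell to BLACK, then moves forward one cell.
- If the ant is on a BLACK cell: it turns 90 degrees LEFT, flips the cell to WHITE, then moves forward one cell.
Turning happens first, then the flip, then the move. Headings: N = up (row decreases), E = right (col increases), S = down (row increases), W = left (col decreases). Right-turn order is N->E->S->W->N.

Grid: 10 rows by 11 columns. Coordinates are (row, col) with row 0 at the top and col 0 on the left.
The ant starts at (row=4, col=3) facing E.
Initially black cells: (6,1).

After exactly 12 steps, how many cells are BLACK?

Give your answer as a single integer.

Answer: 9

Derivation:
Step 1: on WHITE (4,3): turn R to S, flip to black, move to (5,3). |black|=2
Step 2: on WHITE (5,3): turn R to W, flip to black, move to (5,2). |black|=3
Step 3: on WHITE (5,2): turn R to N, flip to black, move to (4,2). |black|=4
Step 4: on WHITE (4,2): turn R to E, flip to black, move to (4,3). |black|=5
Step 5: on BLACK (4,3): turn L to N, flip to white, move to (3,3). |black|=4
Step 6: on WHITE (3,3): turn R to E, flip to black, move to (3,4). |black|=5
Step 7: on WHITE (3,4): turn R to S, flip to black, move to (4,4). |black|=6
Step 8: on WHITE (4,4): turn R to W, flip to black, move to (4,3). |black|=7
Step 9: on WHITE (4,3): turn R to N, flip to black, move to (3,3). |black|=8
Step 10: on BLACK (3,3): turn L to W, flip to white, move to (3,2). |black|=7
Step 11: on WHITE (3,2): turn R to N, flip to black, move to (2,2). |black|=8
Step 12: on WHITE (2,2): turn R to E, flip to black, move to (2,3). |black|=9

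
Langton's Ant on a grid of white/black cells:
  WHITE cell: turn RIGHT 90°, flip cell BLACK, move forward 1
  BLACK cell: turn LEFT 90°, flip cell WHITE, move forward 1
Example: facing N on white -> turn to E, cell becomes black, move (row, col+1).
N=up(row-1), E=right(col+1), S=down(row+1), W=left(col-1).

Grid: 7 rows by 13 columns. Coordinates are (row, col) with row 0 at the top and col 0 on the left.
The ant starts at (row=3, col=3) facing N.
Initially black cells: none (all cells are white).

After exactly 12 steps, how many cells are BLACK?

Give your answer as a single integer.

Step 1: on WHITE (3,3): turn R to E, flip to black, move to (3,4). |black|=1
Step 2: on WHITE (3,4): turn R to S, flip to black, move to (4,4). |black|=2
Step 3: on WHITE (4,4): turn R to W, flip to black, move to (4,3). |black|=3
Step 4: on WHITE (4,3): turn R to N, flip to black, move to (3,3). |black|=4
Step 5: on BLACK (3,3): turn L to W, flip to white, move to (3,2). |black|=3
Step 6: on WHITE (3,2): turn R to N, flip to black, move to (2,2). |black|=4
Step 7: on WHITE (2,2): turn R to E, flip to black, move to (2,3). |black|=5
Step 8: on WHITE (2,3): turn R to S, flip to black, move to (3,3). |black|=6
Step 9: on WHITE (3,3): turn R to W, flip to black, move to (3,2). |black|=7
Step 10: on BLACK (3,2): turn L to S, flip to white, move to (4,2). |black|=6
Step 11: on WHITE (4,2): turn R to W, flip to black, move to (4,1). |black|=7
Step 12: on WHITE (4,1): turn R to N, flip to black, move to (3,1). |black|=8

Answer: 8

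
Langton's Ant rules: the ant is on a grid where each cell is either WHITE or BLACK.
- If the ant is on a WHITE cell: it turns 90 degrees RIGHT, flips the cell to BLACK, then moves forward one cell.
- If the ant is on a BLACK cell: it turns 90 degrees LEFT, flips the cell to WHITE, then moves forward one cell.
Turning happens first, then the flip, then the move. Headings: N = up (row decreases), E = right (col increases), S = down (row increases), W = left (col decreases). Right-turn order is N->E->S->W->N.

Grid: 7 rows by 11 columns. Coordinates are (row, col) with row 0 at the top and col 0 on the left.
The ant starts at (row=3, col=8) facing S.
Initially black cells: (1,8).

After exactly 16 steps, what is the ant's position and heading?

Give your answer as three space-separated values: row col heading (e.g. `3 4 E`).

Step 1: on WHITE (3,8): turn R to W, flip to black, move to (3,7). |black|=2
Step 2: on WHITE (3,7): turn R to N, flip to black, move to (2,7). |black|=3
Step 3: on WHITE (2,7): turn R to E, flip to black, move to (2,8). |black|=4
Step 4: on WHITE (2,8): turn R to S, flip to black, move to (3,8). |black|=5
Step 5: on BLACK (3,8): turn L to E, flip to white, move to (3,9). |black|=4
Step 6: on WHITE (3,9): turn R to S, flip to black, move to (4,9). |black|=5
Step 7: on WHITE (4,9): turn R to W, flip to black, move to (4,8). |black|=6
Step 8: on WHITE (4,8): turn R to N, flip to black, move to (3,8). |black|=7
Step 9: on WHITE (3,8): turn R to E, flip to black, move to (3,9). |black|=8
Step 10: on BLACK (3,9): turn L to N, flip to white, move to (2,9). |black|=7
Step 11: on WHITE (2,9): turn R to E, flip to black, move to (2,10). |black|=8
Step 12: on WHITE (2,10): turn R to S, flip to black, move to (3,10). |black|=9
Step 13: on WHITE (3,10): turn R to W, flip to black, move to (3,9). |black|=10
Step 14: on WHITE (3,9): turn R to N, flip to black, move to (2,9). |black|=11
Step 15: on BLACK (2,9): turn L to W, flip to white, move to (2,8). |black|=10
Step 16: on BLACK (2,8): turn L to S, flip to white, move to (3,8). |black|=9

Answer: 3 8 S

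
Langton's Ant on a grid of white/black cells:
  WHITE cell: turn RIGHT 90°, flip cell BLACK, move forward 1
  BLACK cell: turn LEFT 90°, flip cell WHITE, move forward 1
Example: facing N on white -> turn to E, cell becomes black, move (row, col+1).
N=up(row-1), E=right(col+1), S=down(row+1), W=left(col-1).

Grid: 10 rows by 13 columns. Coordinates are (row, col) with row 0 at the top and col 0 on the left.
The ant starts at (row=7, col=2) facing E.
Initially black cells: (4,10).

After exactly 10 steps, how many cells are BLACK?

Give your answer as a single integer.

Step 1: on WHITE (7,2): turn R to S, flip to black, move to (8,2). |black|=2
Step 2: on WHITE (8,2): turn R to W, flip to black, move to (8,1). |black|=3
Step 3: on WHITE (8,1): turn R to N, flip to black, move to (7,1). |black|=4
Step 4: on WHITE (7,1): turn R to E, flip to black, move to (7,2). |black|=5
Step 5: on BLACK (7,2): turn L to N, flip to white, move to (6,2). |black|=4
Step 6: on WHITE (6,2): turn R to E, flip to black, move to (6,3). |black|=5
Step 7: on WHITE (6,3): turn R to S, flip to black, move to (7,3). |black|=6
Step 8: on WHITE (7,3): turn R to W, flip to black, move to (7,2). |black|=7
Step 9: on WHITE (7,2): turn R to N, flip to black, move to (6,2). |black|=8
Step 10: on BLACK (6,2): turn L to W, flip to white, move to (6,1). |black|=7

Answer: 7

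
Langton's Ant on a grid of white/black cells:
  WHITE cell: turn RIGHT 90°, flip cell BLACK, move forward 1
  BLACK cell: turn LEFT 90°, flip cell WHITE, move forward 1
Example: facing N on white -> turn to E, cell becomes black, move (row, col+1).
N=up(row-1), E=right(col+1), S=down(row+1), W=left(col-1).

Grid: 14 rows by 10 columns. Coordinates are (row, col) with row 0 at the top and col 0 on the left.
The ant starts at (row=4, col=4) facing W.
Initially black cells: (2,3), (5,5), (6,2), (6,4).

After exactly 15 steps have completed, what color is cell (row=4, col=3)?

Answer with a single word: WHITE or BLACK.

Answer: BLACK

Derivation:
Step 1: on WHITE (4,4): turn R to N, flip to black, move to (3,4). |black|=5
Step 2: on WHITE (3,4): turn R to E, flip to black, move to (3,5). |black|=6
Step 3: on WHITE (3,5): turn R to S, flip to black, move to (4,5). |black|=7
Step 4: on WHITE (4,5): turn R to W, flip to black, move to (4,4). |black|=8
Step 5: on BLACK (4,4): turn L to S, flip to white, move to (5,4). |black|=7
Step 6: on WHITE (5,4): turn R to W, flip to black, move to (5,3). |black|=8
Step 7: on WHITE (5,3): turn R to N, flip to black, move to (4,3). |black|=9
Step 8: on WHITE (4,3): turn R to E, flip to black, move to (4,4). |black|=10
Step 9: on WHITE (4,4): turn R to S, flip to black, move to (5,4). |black|=11
Step 10: on BLACK (5,4): turn L to E, flip to white, move to (5,5). |black|=10
Step 11: on BLACK (5,5): turn L to N, flip to white, move to (4,5). |black|=9
Step 12: on BLACK (4,5): turn L to W, flip to white, move to (4,4). |black|=8
Step 13: on BLACK (4,4): turn L to S, flip to white, move to (5,4). |black|=7
Step 14: on WHITE (5,4): turn R to W, flip to black, move to (5,3). |black|=8
Step 15: on BLACK (5,3): turn L to S, flip to white, move to (6,3). |black|=7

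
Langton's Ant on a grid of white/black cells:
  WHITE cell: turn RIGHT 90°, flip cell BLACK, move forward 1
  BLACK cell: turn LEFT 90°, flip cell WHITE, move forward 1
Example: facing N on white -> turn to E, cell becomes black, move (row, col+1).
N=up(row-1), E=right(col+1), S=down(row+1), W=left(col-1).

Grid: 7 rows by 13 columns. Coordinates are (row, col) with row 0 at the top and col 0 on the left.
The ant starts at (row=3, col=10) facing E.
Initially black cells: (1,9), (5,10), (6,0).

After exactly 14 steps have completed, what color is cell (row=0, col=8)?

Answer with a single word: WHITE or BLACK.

Answer: BLACK

Derivation:
Step 1: on WHITE (3,10): turn R to S, flip to black, move to (4,10). |black|=4
Step 2: on WHITE (4,10): turn R to W, flip to black, move to (4,9). |black|=5
Step 3: on WHITE (4,9): turn R to N, flip to black, move to (3,9). |black|=6
Step 4: on WHITE (3,9): turn R to E, flip to black, move to (3,10). |black|=7
Step 5: on BLACK (3,10): turn L to N, flip to white, move to (2,10). |black|=6
Step 6: on WHITE (2,10): turn R to E, flip to black, move to (2,11). |black|=7
Step 7: on WHITE (2,11): turn R to S, flip to black, move to (3,11). |black|=8
Step 8: on WHITE (3,11): turn R to W, flip to black, move to (3,10). |black|=9
Step 9: on WHITE (3,10): turn R to N, flip to black, move to (2,10). |black|=10
Step 10: on BLACK (2,10): turn L to W, flip to white, move to (2,9). |black|=9
Step 11: on WHITE (2,9): turn R to N, flip to black, move to (1,9). |black|=10
Step 12: on BLACK (1,9): turn L to W, flip to white, move to (1,8). |black|=9
Step 13: on WHITE (1,8): turn R to N, flip to black, move to (0,8). |black|=10
Step 14: on WHITE (0,8): turn R to E, flip to black, move to (0,9). |black|=11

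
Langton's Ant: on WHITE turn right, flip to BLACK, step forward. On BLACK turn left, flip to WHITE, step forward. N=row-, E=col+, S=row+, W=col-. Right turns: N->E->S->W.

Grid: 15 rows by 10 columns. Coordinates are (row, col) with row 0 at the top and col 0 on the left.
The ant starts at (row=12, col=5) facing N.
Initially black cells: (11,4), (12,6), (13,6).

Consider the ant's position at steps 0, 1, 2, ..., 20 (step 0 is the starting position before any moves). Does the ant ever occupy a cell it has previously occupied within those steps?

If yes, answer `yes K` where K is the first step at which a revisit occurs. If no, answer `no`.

Answer: yes 5

Derivation:
Step 1: on WHITE (12,5): turn R to E, flip to black, move to (12,6). |black|=4 — new cell
Step 2: on BLACK (12,6): turn L to N, flip to white, move to (11,6). |black|=3 — new cell
Step 3: on WHITE (11,6): turn R to E, flip to black, move to (11,7). |black|=4 — new cell
Step 4: on WHITE (11,7): turn R to S, flip to black, move to (12,7). |black|=5 — new cell
Step 5: on WHITE (12,7): turn R to W, flip to black, move to (12,6). |black|=6 — REVISIT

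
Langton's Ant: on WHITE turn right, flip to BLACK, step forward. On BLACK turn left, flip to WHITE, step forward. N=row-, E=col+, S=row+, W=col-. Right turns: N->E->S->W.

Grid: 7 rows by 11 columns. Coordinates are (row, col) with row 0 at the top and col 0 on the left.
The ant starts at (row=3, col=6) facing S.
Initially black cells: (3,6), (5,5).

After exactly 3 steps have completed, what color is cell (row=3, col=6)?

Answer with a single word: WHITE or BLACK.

Step 1: on BLACK (3,6): turn L to E, flip to white, move to (3,7). |black|=1
Step 2: on WHITE (3,7): turn R to S, flip to black, move to (4,7). |black|=2
Step 3: on WHITE (4,7): turn R to W, flip to black, move to (4,6). |black|=3

Answer: WHITE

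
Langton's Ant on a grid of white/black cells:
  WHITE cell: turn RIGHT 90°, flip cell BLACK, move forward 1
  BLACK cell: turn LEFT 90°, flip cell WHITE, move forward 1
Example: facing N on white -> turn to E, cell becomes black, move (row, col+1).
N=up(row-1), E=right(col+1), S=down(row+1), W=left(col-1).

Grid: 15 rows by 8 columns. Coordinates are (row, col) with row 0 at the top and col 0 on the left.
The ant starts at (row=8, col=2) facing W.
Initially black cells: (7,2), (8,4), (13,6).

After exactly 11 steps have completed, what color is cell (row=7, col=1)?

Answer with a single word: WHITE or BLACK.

Answer: BLACK

Derivation:
Step 1: on WHITE (8,2): turn R to N, flip to black, move to (7,2). |black|=4
Step 2: on BLACK (7,2): turn L to W, flip to white, move to (7,1). |black|=3
Step 3: on WHITE (7,1): turn R to N, flip to black, move to (6,1). |black|=4
Step 4: on WHITE (6,1): turn R to E, flip to black, move to (6,2). |black|=5
Step 5: on WHITE (6,2): turn R to S, flip to black, move to (7,2). |black|=6
Step 6: on WHITE (7,2): turn R to W, flip to black, move to (7,1). |black|=7
Step 7: on BLACK (7,1): turn L to S, flip to white, move to (8,1). |black|=6
Step 8: on WHITE (8,1): turn R to W, flip to black, move to (8,0). |black|=7
Step 9: on WHITE (8,0): turn R to N, flip to black, move to (7,0). |black|=8
Step 10: on WHITE (7,0): turn R to E, flip to black, move to (7,1). |black|=9
Step 11: on WHITE (7,1): turn R to S, flip to black, move to (8,1). |black|=10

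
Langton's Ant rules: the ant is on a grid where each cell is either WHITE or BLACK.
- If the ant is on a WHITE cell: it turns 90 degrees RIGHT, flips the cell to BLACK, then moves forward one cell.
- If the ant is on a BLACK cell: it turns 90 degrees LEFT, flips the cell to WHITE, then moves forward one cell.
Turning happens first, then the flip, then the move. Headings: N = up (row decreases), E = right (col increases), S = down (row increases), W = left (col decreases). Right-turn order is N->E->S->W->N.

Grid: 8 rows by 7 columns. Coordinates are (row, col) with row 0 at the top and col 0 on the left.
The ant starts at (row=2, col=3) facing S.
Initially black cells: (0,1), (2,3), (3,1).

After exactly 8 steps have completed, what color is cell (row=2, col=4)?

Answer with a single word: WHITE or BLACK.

Answer: WHITE

Derivation:
Step 1: on BLACK (2,3): turn L to E, flip to white, move to (2,4). |black|=2
Step 2: on WHITE (2,4): turn R to S, flip to black, move to (3,4). |black|=3
Step 3: on WHITE (3,4): turn R to W, flip to black, move to (3,3). |black|=4
Step 4: on WHITE (3,3): turn R to N, flip to black, move to (2,3). |black|=5
Step 5: on WHITE (2,3): turn R to E, flip to black, move to (2,4). |black|=6
Step 6: on BLACK (2,4): turn L to N, flip to white, move to (1,4). |black|=5
Step 7: on WHITE (1,4): turn R to E, flip to black, move to (1,5). |black|=6
Step 8: on WHITE (1,5): turn R to S, flip to black, move to (2,5). |black|=7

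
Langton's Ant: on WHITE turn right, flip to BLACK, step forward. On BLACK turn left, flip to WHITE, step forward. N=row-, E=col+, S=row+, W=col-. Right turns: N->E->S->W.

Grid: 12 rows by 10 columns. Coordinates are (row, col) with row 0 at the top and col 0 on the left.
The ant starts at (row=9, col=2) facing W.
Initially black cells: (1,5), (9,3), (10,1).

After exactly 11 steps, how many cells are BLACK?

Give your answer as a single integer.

Step 1: on WHITE (9,2): turn R to N, flip to black, move to (8,2). |black|=4
Step 2: on WHITE (8,2): turn R to E, flip to black, move to (8,3). |black|=5
Step 3: on WHITE (8,3): turn R to S, flip to black, move to (9,3). |black|=6
Step 4: on BLACK (9,3): turn L to E, flip to white, move to (9,4). |black|=5
Step 5: on WHITE (9,4): turn R to S, flip to black, move to (10,4). |black|=6
Step 6: on WHITE (10,4): turn R to W, flip to black, move to (10,3). |black|=7
Step 7: on WHITE (10,3): turn R to N, flip to black, move to (9,3). |black|=8
Step 8: on WHITE (9,3): turn R to E, flip to black, move to (9,4). |black|=9
Step 9: on BLACK (9,4): turn L to N, flip to white, move to (8,4). |black|=8
Step 10: on WHITE (8,4): turn R to E, flip to black, move to (8,5). |black|=9
Step 11: on WHITE (8,5): turn R to S, flip to black, move to (9,5). |black|=10

Answer: 10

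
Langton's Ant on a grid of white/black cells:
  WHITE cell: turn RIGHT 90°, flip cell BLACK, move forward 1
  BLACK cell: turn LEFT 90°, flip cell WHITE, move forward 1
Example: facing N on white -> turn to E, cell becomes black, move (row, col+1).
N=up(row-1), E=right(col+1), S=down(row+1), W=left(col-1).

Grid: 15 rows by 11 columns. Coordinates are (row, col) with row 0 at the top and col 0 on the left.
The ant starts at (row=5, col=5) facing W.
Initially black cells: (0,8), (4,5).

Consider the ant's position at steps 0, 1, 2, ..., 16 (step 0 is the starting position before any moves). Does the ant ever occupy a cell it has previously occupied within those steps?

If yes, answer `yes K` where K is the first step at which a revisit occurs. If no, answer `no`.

Step 1: on WHITE (5,5): turn R to N, flip to black, move to (4,5). |black|=3 — new cell
Step 2: on BLACK (4,5): turn L to W, flip to white, move to (4,4). |black|=2 — new cell
Step 3: on WHITE (4,4): turn R to N, flip to black, move to (3,4). |black|=3 — new cell
Step 4: on WHITE (3,4): turn R to E, flip to black, move to (3,5). |black|=4 — new cell
Step 5: on WHITE (3,5): turn R to S, flip to black, move to (4,5). |black|=5 — REVISIT

Answer: yes 5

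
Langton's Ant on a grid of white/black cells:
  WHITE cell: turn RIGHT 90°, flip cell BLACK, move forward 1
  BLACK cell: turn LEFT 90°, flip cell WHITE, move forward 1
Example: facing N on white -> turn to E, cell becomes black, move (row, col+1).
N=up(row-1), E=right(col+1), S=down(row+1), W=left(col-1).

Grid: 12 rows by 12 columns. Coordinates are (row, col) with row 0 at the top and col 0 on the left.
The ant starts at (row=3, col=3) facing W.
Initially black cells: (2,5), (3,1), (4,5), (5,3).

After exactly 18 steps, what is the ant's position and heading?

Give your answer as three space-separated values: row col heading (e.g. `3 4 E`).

Step 1: on WHITE (3,3): turn R to N, flip to black, move to (2,3). |black|=5
Step 2: on WHITE (2,3): turn R to E, flip to black, move to (2,4). |black|=6
Step 3: on WHITE (2,4): turn R to S, flip to black, move to (3,4). |black|=7
Step 4: on WHITE (3,4): turn R to W, flip to black, move to (3,3). |black|=8
Step 5: on BLACK (3,3): turn L to S, flip to white, move to (4,3). |black|=7
Step 6: on WHITE (4,3): turn R to W, flip to black, move to (4,2). |black|=8
Step 7: on WHITE (4,2): turn R to N, flip to black, move to (3,2). |black|=9
Step 8: on WHITE (3,2): turn R to E, flip to black, move to (3,3). |black|=10
Step 9: on WHITE (3,3): turn R to S, flip to black, move to (4,3). |black|=11
Step 10: on BLACK (4,3): turn L to E, flip to white, move to (4,4). |black|=10
Step 11: on WHITE (4,4): turn R to S, flip to black, move to (5,4). |black|=11
Step 12: on WHITE (5,4): turn R to W, flip to black, move to (5,3). |black|=12
Step 13: on BLACK (5,3): turn L to S, flip to white, move to (6,3). |black|=11
Step 14: on WHITE (6,3): turn R to W, flip to black, move to (6,2). |black|=12
Step 15: on WHITE (6,2): turn R to N, flip to black, move to (5,2). |black|=13
Step 16: on WHITE (5,2): turn R to E, flip to black, move to (5,3). |black|=14
Step 17: on WHITE (5,3): turn R to S, flip to black, move to (6,3). |black|=15
Step 18: on BLACK (6,3): turn L to E, flip to white, move to (6,4). |black|=14

Answer: 6 4 E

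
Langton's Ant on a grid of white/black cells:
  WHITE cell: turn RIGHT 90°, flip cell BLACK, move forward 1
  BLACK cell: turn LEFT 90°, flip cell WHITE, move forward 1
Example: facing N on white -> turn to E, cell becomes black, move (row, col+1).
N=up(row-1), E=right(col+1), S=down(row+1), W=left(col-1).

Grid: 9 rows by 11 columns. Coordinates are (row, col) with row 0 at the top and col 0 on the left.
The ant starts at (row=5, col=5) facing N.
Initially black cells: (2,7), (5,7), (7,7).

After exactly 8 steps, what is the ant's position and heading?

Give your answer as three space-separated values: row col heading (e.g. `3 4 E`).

Step 1: on WHITE (5,5): turn R to E, flip to black, move to (5,6). |black|=4
Step 2: on WHITE (5,6): turn R to S, flip to black, move to (6,6). |black|=5
Step 3: on WHITE (6,6): turn R to W, flip to black, move to (6,5). |black|=6
Step 4: on WHITE (6,5): turn R to N, flip to black, move to (5,5). |black|=7
Step 5: on BLACK (5,5): turn L to W, flip to white, move to (5,4). |black|=6
Step 6: on WHITE (5,4): turn R to N, flip to black, move to (4,4). |black|=7
Step 7: on WHITE (4,4): turn R to E, flip to black, move to (4,5). |black|=8
Step 8: on WHITE (4,5): turn R to S, flip to black, move to (5,5). |black|=9

Answer: 5 5 S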